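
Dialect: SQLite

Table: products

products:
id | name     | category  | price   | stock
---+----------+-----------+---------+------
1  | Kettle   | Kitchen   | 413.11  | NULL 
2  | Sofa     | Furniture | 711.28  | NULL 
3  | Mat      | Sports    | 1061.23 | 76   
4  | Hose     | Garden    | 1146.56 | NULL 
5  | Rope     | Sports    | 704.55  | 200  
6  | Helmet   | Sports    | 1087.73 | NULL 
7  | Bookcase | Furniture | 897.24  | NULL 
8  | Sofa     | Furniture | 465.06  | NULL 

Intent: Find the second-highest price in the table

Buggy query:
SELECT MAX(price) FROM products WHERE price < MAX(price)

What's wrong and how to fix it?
Bug: MAX(price) on the right of the comparison is an aggregate-in-WHERE error

Fix: Compute the overall MAX in a subquery, then take MAX of rows below it

Corrected query:
SELECT MAX(price) FROM products WHERE price < (SELECT MAX(price) FROM products)

Result:
MAX(price)
----------
1087.73   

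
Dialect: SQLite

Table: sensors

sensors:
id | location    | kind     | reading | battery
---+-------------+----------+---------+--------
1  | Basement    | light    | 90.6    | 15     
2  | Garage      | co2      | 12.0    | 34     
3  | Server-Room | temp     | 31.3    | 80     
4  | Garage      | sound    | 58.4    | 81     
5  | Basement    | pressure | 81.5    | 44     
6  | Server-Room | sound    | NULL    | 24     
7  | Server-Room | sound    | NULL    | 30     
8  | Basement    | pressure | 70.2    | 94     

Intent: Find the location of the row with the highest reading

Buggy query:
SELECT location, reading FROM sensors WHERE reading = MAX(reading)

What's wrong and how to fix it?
Bug: MAX(reading) is an aggregate and cannot be used directly in WHERE

Fix: Wrap MAX in a scalar subquery so WHERE compares against a single value

Corrected query:
SELECT location, reading FROM sensors WHERE reading = (SELECT MAX(reading) FROM sensors)

Result:
location | reading
---------+--------
Basement | 90.6   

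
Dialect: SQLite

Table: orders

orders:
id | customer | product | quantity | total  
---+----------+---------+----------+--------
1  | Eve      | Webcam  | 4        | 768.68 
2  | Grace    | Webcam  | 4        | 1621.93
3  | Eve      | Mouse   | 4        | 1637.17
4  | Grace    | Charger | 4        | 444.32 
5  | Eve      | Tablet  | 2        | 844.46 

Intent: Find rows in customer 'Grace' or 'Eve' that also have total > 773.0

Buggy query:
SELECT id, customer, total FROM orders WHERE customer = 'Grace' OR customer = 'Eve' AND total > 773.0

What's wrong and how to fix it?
Bug: Without parentheses, AND is evaluated before OR, so the total filter only applies to the 'Eve' branch

Fix: Add parentheses around the OR so the AND applies to both alternatives

Corrected query:
SELECT id, customer, total FROM orders WHERE (customer = 'Grace' OR customer = 'Eve') AND total > 773.0

Result:
id | customer | total  
---+----------+--------
2  | Grace    | 1621.93
3  | Eve      | 1637.17
5  | Eve      | 844.46 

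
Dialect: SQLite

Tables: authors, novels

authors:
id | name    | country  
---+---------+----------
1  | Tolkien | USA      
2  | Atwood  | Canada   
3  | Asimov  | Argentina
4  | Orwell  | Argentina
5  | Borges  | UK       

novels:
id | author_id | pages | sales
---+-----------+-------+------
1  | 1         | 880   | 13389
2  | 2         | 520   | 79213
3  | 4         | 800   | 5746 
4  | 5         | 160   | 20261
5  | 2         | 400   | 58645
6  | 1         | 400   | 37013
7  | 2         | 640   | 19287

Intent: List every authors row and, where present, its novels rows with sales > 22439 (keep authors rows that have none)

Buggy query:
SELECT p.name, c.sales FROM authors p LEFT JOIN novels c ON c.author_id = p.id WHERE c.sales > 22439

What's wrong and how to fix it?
Bug: Filtering c.sales in WHERE discards the NULL rows produced by LEFT JOIN, turning it into an inner join

Fix: Put 'c.sales > 22439' in the JOIN's ON clause instead of WHERE

Corrected query:
SELECT p.name, c.sales FROM authors p LEFT JOIN novels c ON c.author_id = p.id AND c.sales > 22439

Result:
name    | sales
--------+------
Tolkien | 37013
Atwood  | 58645
Atwood  | 79213
Asimov  | NULL 
Orwell  | NULL 
Borges  | NULL 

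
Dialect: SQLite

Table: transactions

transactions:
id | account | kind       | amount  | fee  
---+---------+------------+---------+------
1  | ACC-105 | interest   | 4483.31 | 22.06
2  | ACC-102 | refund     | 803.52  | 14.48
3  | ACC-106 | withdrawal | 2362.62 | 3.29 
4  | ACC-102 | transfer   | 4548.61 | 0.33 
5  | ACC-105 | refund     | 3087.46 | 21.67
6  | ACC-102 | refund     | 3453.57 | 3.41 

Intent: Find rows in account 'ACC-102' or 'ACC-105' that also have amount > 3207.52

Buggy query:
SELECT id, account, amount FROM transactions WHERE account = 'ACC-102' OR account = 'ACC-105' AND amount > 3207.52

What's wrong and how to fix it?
Bug: AND binds tighter than OR, so this parses as account = 'ACC-102' OR (account = 'ACC-105' AND amount > 3207.52)

Fix: Group the OR with parentheses (or use IN), then AND the threshold

Corrected query:
SELECT id, account, amount FROM transactions WHERE (account = 'ACC-102' OR account = 'ACC-105') AND amount > 3207.52

Result:
id | account | amount 
---+---------+--------
1  | ACC-105 | 4483.31
4  | ACC-102 | 4548.61
6  | ACC-102 | 3453.57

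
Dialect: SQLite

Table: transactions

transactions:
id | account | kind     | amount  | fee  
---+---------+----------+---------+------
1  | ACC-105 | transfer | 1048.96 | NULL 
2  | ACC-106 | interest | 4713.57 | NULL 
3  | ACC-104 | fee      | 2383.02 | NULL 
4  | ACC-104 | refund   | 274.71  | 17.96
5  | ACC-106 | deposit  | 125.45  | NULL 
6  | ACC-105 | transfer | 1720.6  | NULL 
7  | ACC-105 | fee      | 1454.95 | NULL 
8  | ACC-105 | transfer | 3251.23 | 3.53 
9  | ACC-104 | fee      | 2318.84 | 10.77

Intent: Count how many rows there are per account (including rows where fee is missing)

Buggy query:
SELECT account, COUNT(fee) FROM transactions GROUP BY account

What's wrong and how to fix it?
Bug: COUNT(column) counts non-NULL values only; rows with NULL fee aren't counted

Fix: Use COUNT(*) to count all rows regardless of NULL

Corrected query:
SELECT account, COUNT(*) FROM transactions GROUP BY account

Result:
account | COUNT(*)
--------+---------
ACC-104 | 3       
ACC-105 | 4       
ACC-106 | 2       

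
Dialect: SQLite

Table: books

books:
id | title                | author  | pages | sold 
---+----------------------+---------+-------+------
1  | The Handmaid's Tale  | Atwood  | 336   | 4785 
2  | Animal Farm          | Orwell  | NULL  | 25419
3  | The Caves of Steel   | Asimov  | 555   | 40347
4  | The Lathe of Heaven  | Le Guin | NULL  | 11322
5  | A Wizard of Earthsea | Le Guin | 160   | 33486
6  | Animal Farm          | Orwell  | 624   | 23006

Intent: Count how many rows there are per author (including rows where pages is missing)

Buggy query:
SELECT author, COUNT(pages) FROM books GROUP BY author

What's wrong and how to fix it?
Bug: COUNT(pages) skips NULLs, so groups with missing pages are undercounted

Fix: Replace COUNT(pages) with COUNT(*)

Corrected query:
SELECT author, COUNT(*) FROM books GROUP BY author

Result:
author  | COUNT(*)
--------+---------
Asimov  | 1       
Atwood  | 1       
Le Guin | 2       
Orwell  | 2       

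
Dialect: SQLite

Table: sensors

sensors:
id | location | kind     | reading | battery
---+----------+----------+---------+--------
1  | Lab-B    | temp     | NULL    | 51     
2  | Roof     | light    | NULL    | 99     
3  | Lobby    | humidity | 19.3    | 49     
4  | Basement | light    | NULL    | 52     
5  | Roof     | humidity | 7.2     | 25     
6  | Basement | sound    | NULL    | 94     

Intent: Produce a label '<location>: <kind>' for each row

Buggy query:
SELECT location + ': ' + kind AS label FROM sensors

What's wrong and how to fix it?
Bug: SQLite uses || for string concatenation; + coerces text to numbers (yielding 0)

Fix: Replace + with || to concatenate text

Corrected query:
SELECT location || ': ' || kind AS label FROM sensors

Result:
label          
---------------
Lab-B: temp    
Roof: light    
Lobby: humidity
Basement: light
Roof: humidity 
Basement: sound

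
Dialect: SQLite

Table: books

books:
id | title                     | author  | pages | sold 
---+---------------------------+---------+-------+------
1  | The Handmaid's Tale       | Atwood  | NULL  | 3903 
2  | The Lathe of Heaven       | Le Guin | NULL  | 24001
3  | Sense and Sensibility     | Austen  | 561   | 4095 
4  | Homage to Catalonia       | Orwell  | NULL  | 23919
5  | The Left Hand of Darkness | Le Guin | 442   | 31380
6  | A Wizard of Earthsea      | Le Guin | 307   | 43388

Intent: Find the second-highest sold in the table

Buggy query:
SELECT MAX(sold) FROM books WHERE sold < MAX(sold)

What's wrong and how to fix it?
Bug: The inner MAX is an aggregate inside WHERE, which is not allowed

Fix: Put the inner MAX in a scalar subquery

Corrected query:
SELECT MAX(sold) FROM books WHERE sold < (SELECT MAX(sold) FROM books)

Result:
MAX(sold)
---------
31380    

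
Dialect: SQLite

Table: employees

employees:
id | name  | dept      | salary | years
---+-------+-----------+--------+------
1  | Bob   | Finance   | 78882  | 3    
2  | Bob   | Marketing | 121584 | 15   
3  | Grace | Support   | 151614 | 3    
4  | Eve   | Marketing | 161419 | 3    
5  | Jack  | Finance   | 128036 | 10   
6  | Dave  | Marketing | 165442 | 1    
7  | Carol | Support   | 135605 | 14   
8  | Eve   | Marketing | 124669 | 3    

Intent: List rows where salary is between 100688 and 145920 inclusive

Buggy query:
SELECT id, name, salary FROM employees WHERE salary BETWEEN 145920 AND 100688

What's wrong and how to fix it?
Bug: BETWEEN expects the lower bound first; with 145920 AND 100688 the range is empty

Fix: Write BETWEEN 100688 AND 145920

Corrected query:
SELECT id, name, salary FROM employees WHERE salary BETWEEN 100688 AND 145920

Result:
id | name  | salary
---+-------+-------
2  | Bob   | 121584
5  | Jack  | 128036
7  | Carol | 135605
8  | Eve   | 124669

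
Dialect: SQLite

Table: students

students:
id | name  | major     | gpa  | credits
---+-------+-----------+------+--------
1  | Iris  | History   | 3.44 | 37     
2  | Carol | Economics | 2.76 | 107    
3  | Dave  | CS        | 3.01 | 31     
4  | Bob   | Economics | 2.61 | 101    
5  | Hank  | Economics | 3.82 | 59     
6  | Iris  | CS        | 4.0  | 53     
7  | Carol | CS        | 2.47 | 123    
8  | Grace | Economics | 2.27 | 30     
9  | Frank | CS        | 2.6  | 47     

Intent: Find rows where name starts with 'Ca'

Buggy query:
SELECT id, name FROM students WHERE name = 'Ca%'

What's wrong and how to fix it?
Bug: '=' compares the literal string including the % character; pattern matching needs LIKE

Fix: Use LIKE for wildcard pattern matching

Corrected query:
SELECT id, name FROM students WHERE name LIKE 'Ca%'

Result:
id | name 
---+------
2  | Carol
7  | Carol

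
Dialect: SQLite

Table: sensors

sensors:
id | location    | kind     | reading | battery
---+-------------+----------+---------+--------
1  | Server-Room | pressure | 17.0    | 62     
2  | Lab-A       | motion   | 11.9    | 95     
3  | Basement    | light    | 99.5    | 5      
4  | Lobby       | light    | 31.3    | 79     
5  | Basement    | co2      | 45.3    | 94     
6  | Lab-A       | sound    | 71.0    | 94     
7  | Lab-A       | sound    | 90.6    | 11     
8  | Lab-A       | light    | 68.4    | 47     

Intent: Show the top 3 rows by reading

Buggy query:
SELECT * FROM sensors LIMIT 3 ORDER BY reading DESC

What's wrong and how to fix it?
Bug: LIMIT must come after ORDER BY

Fix: Swap the clauses: ORDER BY first, then LIMIT

Corrected query:
SELECT * FROM sensors ORDER BY reading DESC LIMIT 3

Result:
id | location | kind  | reading | battery
---+----------+-------+---------+--------
3  | Basement | light | 99.5    | 5      
7  | Lab-A    | sound | 90.6    | 11     
6  | Lab-A    | sound | 71      | 94     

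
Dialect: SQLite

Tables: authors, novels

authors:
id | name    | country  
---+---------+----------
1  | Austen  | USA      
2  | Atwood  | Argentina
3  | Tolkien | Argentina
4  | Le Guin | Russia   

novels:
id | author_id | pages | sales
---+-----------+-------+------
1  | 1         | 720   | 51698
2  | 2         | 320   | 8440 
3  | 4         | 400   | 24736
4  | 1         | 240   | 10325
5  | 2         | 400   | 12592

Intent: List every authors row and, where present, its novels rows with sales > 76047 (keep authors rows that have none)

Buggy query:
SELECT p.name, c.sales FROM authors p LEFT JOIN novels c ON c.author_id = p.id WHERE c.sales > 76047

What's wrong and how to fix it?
Bug: A WHERE condition on the right-hand table after LEFT JOIN drops unmatched parents

Fix: Move the right-table condition into the ON clause so unmatched parents are kept

Corrected query:
SELECT p.name, c.sales FROM authors p LEFT JOIN novels c ON c.author_id = p.id AND c.sales > 76047

Result:
name    | sales
--------+------
Austen  | NULL 
Atwood  | NULL 
Tolkien | NULL 
Le Guin | NULL 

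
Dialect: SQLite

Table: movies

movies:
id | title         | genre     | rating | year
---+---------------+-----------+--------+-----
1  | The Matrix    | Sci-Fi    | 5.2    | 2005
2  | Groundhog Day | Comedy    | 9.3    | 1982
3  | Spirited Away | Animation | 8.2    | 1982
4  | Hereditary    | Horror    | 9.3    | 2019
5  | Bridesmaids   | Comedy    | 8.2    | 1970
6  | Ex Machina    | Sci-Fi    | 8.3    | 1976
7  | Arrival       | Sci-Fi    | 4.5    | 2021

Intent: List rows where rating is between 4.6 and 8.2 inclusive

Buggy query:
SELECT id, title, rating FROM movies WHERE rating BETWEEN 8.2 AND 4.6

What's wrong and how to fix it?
Bug: The bounds are reversed; BETWEEN a AND b requires a <= b to match anything

Fix: Write BETWEEN 4.6 AND 8.2

Corrected query:
SELECT id, title, rating FROM movies WHERE rating BETWEEN 4.6 AND 8.2

Result:
id | title         | rating
---+---------------+-------
1  | The Matrix    | 5.2   
3  | Spirited Away | 8.2   
5  | Bridesmaids   | 8.2   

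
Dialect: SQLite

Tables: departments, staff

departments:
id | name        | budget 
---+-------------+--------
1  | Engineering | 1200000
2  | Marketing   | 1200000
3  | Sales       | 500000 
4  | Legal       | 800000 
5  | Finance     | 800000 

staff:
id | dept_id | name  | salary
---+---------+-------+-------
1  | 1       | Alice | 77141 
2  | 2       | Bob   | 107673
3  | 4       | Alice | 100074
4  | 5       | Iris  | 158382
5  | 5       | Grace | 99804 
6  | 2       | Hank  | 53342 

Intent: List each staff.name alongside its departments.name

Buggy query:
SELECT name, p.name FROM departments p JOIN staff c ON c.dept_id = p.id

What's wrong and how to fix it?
Bug: Both tables have a 'name' column; the unqualified reference is ambiguous

Fix: Prefix ambiguous columns with the table alias

Corrected query:
SELECT c.name, p.name FROM departments p JOIN staff c ON c.dept_id = p.id

Result:
name  | name       
------+------------
Alice | Engineering
Bob   | Marketing  
Alice | Legal      
Iris  | Finance    
Grace | Finance    
Hank  | Marketing  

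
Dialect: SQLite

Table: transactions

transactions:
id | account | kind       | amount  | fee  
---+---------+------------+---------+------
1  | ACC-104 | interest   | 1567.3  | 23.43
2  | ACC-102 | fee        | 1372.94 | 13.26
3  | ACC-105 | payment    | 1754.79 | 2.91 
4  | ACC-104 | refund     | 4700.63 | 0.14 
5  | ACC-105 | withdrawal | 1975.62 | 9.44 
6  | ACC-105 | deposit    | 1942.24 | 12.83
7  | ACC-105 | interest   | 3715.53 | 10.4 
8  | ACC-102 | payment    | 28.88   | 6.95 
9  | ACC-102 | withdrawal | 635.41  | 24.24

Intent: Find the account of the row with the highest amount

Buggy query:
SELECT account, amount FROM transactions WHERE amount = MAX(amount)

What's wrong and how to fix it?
Bug: MAX(amount) is an aggregate and cannot be used directly in WHERE

Fix: Wrap MAX in a scalar subquery so WHERE compares against a single value

Corrected query:
SELECT account, amount FROM transactions WHERE amount = (SELECT MAX(amount) FROM transactions)

Result:
account | amount 
--------+--------
ACC-104 | 4700.63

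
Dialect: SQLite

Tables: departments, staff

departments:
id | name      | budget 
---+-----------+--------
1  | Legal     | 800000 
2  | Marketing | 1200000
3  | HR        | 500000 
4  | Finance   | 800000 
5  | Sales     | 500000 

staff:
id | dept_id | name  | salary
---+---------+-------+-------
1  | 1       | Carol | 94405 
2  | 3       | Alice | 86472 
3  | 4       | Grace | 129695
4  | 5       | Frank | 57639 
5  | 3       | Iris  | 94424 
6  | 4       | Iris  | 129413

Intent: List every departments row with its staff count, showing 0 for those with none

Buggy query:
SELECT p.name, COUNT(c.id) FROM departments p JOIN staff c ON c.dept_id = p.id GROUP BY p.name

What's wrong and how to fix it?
Bug: An inner join excludes parents with zero children

Fix: Use LEFT JOIN so parents without children still appear (COUNT(c.id) gives 0)

Corrected query:
SELECT p.name, COUNT(c.id) FROM departments p LEFT JOIN staff c ON c.dept_id = p.id GROUP BY p.name

Result:
name      | COUNT(c.id)
----------+------------
Finance   | 2          
HR        | 2          
Legal     | 1          
Marketing | 0          
Sales     | 1          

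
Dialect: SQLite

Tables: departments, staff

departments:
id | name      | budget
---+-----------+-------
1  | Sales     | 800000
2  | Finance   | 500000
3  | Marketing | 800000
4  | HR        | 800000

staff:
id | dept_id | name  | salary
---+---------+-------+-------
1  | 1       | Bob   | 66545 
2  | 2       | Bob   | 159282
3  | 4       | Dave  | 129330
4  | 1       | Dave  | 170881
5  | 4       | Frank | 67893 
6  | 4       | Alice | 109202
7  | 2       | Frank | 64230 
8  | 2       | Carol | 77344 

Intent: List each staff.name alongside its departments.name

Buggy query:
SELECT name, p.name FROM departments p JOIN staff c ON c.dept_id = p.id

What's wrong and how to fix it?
Bug: 'name' exists in both joined tables, so the database can't tell which one is meant

Fix: Qualify the column with its table alias (c.name)

Corrected query:
SELECT c.name, p.name FROM departments p JOIN staff c ON c.dept_id = p.id

Result:
name  | name   
------+--------
Bob   | Sales  
Bob   | Finance
Dave  | HR     
Dave  | Sales  
Frank | HR     
Alice | HR     
Frank | Finance
Carol | Finance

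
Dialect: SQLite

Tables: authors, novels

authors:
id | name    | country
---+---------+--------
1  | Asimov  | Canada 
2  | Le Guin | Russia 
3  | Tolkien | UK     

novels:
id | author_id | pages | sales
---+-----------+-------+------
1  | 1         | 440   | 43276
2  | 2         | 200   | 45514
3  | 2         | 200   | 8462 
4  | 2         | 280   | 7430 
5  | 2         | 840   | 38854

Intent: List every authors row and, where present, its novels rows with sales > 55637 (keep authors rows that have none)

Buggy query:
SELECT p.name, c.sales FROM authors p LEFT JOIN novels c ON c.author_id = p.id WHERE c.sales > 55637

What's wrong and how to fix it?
Bug: Filtering c.sales in WHERE discards the NULL rows produced by LEFT JOIN, turning it into an inner join

Fix: Put 'c.sales > 55637' in the JOIN's ON clause instead of WHERE

Corrected query:
SELECT p.name, c.sales FROM authors p LEFT JOIN novels c ON c.author_id = p.id AND c.sales > 55637

Result:
name    | sales
--------+------
Asimov  | NULL 
Le Guin | NULL 
Tolkien | NULL 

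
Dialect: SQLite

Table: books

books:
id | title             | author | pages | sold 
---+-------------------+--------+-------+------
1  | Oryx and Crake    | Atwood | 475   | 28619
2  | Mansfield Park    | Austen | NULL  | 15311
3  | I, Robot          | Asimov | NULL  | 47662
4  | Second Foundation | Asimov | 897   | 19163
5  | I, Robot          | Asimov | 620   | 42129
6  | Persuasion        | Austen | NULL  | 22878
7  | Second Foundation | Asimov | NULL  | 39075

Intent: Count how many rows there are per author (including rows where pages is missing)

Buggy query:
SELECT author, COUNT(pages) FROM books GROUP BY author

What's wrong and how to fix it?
Bug: COUNT(pages) skips NULLs, so groups with missing pages are undercounted

Fix: Use COUNT(*) to count all rows regardless of NULL

Corrected query:
SELECT author, COUNT(*) FROM books GROUP BY author

Result:
author | COUNT(*)
-------+---------
Asimov | 4       
Atwood | 1       
Austen | 2       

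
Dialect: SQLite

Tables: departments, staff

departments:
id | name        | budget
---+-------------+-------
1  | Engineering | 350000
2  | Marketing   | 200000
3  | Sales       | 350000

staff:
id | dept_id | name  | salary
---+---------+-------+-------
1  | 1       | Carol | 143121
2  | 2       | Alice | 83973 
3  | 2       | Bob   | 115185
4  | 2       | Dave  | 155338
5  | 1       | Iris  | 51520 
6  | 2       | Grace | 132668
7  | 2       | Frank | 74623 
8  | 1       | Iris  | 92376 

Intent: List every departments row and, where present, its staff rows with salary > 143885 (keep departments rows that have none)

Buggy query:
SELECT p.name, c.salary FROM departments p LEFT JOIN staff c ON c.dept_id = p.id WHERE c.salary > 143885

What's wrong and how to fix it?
Bug: Filtering c.salary in WHERE discards the NULL rows produced by LEFT JOIN, turning it into an inner join

Fix: Put 'c.salary > 143885' in the JOIN's ON clause instead of WHERE

Corrected query:
SELECT p.name, c.salary FROM departments p LEFT JOIN staff c ON c.dept_id = p.id AND c.salary > 143885

Result:
name        | salary
------------+-------
Engineering | NULL  
Marketing   | 155338
Sales       | NULL  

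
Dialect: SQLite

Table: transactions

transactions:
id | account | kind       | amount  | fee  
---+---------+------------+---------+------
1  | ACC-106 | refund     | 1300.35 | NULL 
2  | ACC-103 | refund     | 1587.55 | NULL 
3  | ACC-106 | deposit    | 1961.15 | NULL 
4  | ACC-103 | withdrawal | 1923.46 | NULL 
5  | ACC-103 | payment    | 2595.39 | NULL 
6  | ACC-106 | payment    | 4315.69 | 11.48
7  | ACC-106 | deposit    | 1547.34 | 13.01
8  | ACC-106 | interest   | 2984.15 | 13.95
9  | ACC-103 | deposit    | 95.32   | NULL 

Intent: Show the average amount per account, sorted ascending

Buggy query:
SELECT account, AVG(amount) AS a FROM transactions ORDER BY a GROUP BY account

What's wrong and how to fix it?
Bug: ORDER BY appears before GROUP BY; SQL clause order requires GROUP BY first

Fix: Reorder: SELECT … FROM … GROUP BY … ORDER BY …

Corrected query:
SELECT account, AVG(amount) AS a FROM transactions GROUP BY account ORDER BY a

Result:
account | a       
--------+---------
ACC-103 | 1550.43 
ACC-106 | 2421.736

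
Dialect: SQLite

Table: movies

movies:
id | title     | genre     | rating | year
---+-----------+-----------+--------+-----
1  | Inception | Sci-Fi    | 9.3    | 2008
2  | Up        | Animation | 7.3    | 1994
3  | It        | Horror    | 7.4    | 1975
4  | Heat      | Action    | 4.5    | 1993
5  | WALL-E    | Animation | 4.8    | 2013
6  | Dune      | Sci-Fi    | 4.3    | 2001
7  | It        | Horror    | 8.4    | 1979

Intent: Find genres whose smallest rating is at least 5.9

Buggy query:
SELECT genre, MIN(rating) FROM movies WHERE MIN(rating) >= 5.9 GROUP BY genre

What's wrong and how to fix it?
Bug: Aggregates like MIN are computed per group after WHERE runs

Fix: Use HAVING for the per-group MIN condition

Corrected query:
SELECT genre, MIN(rating) FROM movies GROUP BY genre HAVING MIN(rating) >= 5.9

Result:
genre  | MIN(rating)
-------+------------
Horror | 7.4        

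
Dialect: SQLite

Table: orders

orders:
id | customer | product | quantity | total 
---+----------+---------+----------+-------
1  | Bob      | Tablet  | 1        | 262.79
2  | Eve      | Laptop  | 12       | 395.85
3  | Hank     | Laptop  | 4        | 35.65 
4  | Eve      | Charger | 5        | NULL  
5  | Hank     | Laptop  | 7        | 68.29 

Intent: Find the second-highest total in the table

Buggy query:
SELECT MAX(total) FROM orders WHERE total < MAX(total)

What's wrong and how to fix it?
Bug: The inner MAX is an aggregate inside WHERE, which is not allowed

Fix: Compute the overall MAX in a subquery, then take MAX of rows below it

Corrected query:
SELECT MAX(total) FROM orders WHERE total < (SELECT MAX(total) FROM orders)

Result:
MAX(total)
----------
262.79    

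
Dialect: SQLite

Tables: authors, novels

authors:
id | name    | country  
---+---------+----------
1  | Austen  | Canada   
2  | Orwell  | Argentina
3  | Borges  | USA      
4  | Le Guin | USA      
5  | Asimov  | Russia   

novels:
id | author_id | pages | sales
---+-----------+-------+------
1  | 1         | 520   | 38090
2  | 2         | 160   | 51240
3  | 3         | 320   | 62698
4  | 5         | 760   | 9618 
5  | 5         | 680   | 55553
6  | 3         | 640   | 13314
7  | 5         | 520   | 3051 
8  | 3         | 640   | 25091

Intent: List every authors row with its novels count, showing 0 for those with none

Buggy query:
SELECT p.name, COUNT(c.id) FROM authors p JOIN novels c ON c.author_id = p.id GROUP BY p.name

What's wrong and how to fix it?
Bug: An inner join excludes parents with zero children

Fix: Use LEFT JOIN so parents without children still appear (COUNT(c.id) gives 0)

Corrected query:
SELECT p.name, COUNT(c.id) FROM authors p LEFT JOIN novels c ON c.author_id = p.id GROUP BY p.name

Result:
name    | COUNT(c.id)
--------+------------
Asimov  | 3          
Austen  | 1          
Borges  | 3          
Le Guin | 0          
Orwell  | 1          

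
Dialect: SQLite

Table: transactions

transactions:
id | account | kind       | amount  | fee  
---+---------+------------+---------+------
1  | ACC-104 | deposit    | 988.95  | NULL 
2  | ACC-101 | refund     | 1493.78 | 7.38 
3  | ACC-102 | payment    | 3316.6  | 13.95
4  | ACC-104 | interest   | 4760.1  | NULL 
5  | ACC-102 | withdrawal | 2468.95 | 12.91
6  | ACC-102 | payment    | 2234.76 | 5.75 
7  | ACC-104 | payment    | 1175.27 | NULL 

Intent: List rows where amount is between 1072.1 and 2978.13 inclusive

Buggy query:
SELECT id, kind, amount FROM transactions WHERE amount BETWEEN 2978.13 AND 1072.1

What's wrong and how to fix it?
Bug: BETWEEN expects the lower bound first; with 2978.13 AND 1072.1 the range is empty

Fix: Write BETWEEN 1072.1 AND 2978.13

Corrected query:
SELECT id, kind, amount FROM transactions WHERE amount BETWEEN 1072.1 AND 2978.13

Result:
id | kind       | amount 
---+------------+--------
2  | refund     | 1493.78
5  | withdrawal | 2468.95
6  | payment    | 2234.76
7  | payment    | 1175.27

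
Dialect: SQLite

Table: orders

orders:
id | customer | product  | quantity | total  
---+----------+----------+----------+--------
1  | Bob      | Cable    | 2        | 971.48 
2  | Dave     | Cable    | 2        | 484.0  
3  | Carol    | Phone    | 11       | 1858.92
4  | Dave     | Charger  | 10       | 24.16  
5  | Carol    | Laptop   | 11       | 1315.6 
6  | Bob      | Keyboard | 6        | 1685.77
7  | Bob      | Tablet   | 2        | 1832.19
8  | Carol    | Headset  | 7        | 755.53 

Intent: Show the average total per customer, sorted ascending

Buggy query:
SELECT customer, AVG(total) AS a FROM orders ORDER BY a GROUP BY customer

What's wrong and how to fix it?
Bug: ORDER BY appears before GROUP BY; SQL clause order requires GROUP BY first

Fix: Move ORDER BY to the end, after GROUP BY

Corrected query:
SELECT customer, AVG(total) AS a FROM orders GROUP BY customer ORDER BY a

Result:
customer | a          
---------+------------
Dave     | 254.08     
Carol    | 1310.016667
Bob      | 1496.48    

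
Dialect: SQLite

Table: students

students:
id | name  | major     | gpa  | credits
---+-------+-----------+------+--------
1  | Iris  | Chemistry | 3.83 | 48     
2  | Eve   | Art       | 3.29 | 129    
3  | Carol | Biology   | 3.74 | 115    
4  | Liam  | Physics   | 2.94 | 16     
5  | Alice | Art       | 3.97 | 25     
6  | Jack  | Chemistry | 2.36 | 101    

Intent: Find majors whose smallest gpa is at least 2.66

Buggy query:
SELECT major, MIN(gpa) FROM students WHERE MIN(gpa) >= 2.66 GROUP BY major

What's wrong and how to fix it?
Bug: MIN() in WHERE is a misuse of aggregate

Fix: Use HAVING for the per-group MIN condition

Corrected query:
SELECT major, MIN(gpa) FROM students GROUP BY major HAVING MIN(gpa) >= 2.66

Result:
major   | MIN(gpa)
--------+---------
Art     | 3.29    
Biology | 3.74    
Physics | 2.94    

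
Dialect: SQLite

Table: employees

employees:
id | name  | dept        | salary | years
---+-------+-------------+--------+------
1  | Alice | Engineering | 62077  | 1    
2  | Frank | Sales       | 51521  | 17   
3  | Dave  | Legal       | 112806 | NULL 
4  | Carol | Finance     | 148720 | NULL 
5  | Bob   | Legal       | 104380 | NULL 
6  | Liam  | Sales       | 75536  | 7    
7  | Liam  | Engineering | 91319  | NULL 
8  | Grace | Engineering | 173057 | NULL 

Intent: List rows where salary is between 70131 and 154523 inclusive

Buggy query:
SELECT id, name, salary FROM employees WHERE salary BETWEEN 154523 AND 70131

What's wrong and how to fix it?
Bug: BETWEEN expects the lower bound first; with 154523 AND 70131 the range is empty

Fix: Swap the bounds so the smaller value comes first

Corrected query:
SELECT id, name, salary FROM employees WHERE salary BETWEEN 70131 AND 154523

Result:
id | name  | salary
---+-------+-------
3  | Dave  | 112806
4  | Carol | 148720
5  | Bob   | 104380
6  | Liam  | 75536 
7  | Liam  | 91319 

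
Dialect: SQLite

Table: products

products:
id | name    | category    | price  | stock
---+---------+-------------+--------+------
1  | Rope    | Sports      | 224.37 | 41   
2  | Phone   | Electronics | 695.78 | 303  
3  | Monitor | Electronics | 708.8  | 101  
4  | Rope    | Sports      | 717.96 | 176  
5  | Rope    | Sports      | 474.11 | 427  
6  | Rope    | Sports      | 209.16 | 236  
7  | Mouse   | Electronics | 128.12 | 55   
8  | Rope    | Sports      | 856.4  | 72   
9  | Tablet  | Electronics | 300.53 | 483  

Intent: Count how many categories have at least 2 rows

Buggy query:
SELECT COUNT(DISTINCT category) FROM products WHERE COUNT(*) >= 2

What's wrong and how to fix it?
Bug: WHERE filters individual rows, not groups, so a group-level COUNT is invalid there

Fix: Group first with HAVING COUNT(*) >= 2, then COUNT the resulting groups

Corrected query:
SELECT COUNT(*) FROM (SELECT category FROM products GROUP BY category HAVING COUNT(*) >= 2)

Result:
COUNT(*)
--------
2       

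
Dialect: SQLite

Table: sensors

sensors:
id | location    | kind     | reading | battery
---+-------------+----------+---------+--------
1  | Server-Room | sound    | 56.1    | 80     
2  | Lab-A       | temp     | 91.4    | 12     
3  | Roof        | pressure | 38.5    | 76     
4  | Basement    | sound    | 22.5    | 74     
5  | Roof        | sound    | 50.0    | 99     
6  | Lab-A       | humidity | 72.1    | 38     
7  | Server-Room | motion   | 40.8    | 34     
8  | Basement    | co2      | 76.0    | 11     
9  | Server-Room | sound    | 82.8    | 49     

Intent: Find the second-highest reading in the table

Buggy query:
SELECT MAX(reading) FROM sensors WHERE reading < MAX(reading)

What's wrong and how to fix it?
Bug: The inner MAX is an aggregate inside WHERE, which is not allowed

Fix: Put the inner MAX in a scalar subquery

Corrected query:
SELECT MAX(reading) FROM sensors WHERE reading < (SELECT MAX(reading) FROM sensors)

Result:
MAX(reading)
------------
82.8        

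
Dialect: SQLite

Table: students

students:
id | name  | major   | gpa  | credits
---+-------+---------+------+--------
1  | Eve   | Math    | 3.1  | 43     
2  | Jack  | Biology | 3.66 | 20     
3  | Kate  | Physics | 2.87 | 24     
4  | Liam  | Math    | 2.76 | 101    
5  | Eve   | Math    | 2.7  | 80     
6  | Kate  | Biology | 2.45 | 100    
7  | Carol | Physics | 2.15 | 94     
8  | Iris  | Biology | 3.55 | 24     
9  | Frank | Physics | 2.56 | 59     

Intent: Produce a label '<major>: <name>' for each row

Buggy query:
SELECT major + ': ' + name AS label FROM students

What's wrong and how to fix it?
Bug: SQLite uses || for string concatenation; + coerces text to numbers (yielding 0)

Fix: Use the || operator for string concatenation

Corrected query:
SELECT major || ': ' || name AS label FROM students

Result:
label         
--------------
Math: Eve     
Biology: Jack 
Physics: Kate 
Math: Liam    
Math: Eve     
Biology: Kate 
Physics: Carol
Biology: Iris 
Physics: Frank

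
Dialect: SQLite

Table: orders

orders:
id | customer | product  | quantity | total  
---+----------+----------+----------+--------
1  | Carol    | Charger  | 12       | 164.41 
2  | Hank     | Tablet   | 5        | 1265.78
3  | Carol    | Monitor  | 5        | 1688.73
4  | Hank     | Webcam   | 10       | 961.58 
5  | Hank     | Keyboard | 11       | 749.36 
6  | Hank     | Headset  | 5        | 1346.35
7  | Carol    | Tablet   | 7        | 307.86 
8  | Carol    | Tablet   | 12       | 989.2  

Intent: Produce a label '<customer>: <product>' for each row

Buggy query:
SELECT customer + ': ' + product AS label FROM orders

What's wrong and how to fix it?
Bug: '+' is numeric addition; on text columns SQLite converts them to 0 instead of concatenating

Fix: Use the || operator for string concatenation

Corrected query:
SELECT customer || ': ' || product AS label FROM orders

Result:
label         
--------------
Carol: Charger
Hank: Tablet  
Carol: Monitor
Hank: Webcam  
Hank: Keyboard
Hank: Headset 
Carol: Tablet 
Carol: Tablet 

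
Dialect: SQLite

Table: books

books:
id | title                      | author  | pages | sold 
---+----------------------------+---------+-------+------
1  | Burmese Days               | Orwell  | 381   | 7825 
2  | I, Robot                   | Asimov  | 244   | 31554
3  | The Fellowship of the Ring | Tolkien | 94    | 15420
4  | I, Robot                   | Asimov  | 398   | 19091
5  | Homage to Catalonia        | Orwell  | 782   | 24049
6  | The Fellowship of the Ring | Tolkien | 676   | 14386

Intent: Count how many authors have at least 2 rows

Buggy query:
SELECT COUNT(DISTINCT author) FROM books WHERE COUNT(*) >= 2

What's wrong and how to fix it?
Bug: COUNT(*) cannot appear in WHERE; the per-group count doesn't exist yet

Fix: Use a subquery that GROUPs and filters with HAVING, then count its rows

Corrected query:
SELECT COUNT(*) FROM (SELECT author FROM books GROUP BY author HAVING COUNT(*) >= 2)

Result:
COUNT(*)
--------
3       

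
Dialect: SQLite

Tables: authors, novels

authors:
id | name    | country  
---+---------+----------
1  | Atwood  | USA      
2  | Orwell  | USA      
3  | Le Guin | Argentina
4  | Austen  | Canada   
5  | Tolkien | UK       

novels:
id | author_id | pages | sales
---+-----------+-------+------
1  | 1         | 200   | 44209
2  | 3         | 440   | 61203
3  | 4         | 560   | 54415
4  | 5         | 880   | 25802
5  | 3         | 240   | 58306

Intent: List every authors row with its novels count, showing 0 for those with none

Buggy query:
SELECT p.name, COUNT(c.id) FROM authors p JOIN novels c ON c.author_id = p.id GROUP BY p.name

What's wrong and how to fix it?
Bug: INNER JOIN drops authors rows that have no matching novels rows

Fix: Use LEFT JOIN so parents without children still appear (COUNT(c.id) gives 0)

Corrected query:
SELECT p.name, COUNT(c.id) FROM authors p LEFT JOIN novels c ON c.author_id = p.id GROUP BY p.name

Result:
name    | COUNT(c.id)
--------+------------
Atwood  | 1          
Austen  | 1          
Le Guin | 2          
Orwell  | 0          
Tolkien | 1          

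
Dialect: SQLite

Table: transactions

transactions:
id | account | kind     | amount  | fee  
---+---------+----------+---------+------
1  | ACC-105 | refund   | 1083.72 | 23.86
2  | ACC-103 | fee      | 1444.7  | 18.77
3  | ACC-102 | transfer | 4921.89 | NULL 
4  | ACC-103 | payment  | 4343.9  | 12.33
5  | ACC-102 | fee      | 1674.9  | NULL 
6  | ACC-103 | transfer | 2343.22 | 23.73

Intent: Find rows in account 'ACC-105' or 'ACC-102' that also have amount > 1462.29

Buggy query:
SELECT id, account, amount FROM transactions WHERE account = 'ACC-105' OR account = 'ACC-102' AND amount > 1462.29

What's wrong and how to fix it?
Bug: Without parentheses, AND is evaluated before OR, so the amount filter only applies to the 'ACC-102' branch

Fix: Group the OR with parentheses (or use IN), then AND the threshold

Corrected query:
SELECT id, account, amount FROM transactions WHERE (account = 'ACC-105' OR account = 'ACC-102') AND amount > 1462.29

Result:
id | account | amount 
---+---------+--------
3  | ACC-102 | 4921.89
5  | ACC-102 | 1674.9 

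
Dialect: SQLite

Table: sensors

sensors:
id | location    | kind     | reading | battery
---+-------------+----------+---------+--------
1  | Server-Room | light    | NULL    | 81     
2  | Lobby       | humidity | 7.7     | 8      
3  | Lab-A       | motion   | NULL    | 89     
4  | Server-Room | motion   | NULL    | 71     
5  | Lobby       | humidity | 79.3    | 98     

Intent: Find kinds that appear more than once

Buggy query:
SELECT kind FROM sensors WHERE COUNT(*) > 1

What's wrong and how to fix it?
Bug: WHERE can't reference COUNT(*); aggregates are computed after WHERE

Fix: Group first, then use HAVING for the count condition

Corrected query:
SELECT kind FROM sensors GROUP BY kind HAVING COUNT(*) > 1

Result:
kind    
--------
humidity
motion  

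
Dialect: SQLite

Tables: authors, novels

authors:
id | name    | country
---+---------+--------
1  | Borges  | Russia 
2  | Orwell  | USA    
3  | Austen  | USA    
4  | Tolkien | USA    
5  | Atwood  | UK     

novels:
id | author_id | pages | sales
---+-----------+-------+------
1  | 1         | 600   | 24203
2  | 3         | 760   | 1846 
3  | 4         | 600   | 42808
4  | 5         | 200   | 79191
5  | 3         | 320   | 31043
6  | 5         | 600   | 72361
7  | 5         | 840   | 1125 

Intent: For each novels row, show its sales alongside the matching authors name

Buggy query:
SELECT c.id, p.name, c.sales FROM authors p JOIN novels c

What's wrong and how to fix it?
Bug: JOIN with no ON clause produces a cartesian product; every novels row pairs with every authors row

Fix: Specify the join condition linking the foreign key to the parent id

Corrected query:
SELECT c.id, p.name, c.sales FROM authors p JOIN novels c ON c.author_id = p.id

Result:
id | name    | sales
---+---------+------
1  | Borges  | 24203
2  | Austen  | 1846 
3  | Tolkien | 42808
4  | Atwood  | 79191
5  | Austen  | 31043
6  | Atwood  | 72361
7  | Atwood  | 1125 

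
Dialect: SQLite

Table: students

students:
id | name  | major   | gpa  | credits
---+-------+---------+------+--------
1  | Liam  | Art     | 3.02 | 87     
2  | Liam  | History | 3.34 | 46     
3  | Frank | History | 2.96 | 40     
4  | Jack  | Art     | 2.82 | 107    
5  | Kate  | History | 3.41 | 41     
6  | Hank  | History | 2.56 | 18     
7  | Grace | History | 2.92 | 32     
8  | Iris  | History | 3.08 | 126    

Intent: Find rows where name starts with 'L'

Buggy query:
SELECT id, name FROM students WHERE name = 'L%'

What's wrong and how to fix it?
Bug: '=' compares the literal string including the % character; pattern matching needs LIKE

Fix: Use LIKE for wildcard pattern matching

Corrected query:
SELECT id, name FROM students WHERE name LIKE 'L%'

Result:
id | name
---+-----
1  | Liam
2  | Liam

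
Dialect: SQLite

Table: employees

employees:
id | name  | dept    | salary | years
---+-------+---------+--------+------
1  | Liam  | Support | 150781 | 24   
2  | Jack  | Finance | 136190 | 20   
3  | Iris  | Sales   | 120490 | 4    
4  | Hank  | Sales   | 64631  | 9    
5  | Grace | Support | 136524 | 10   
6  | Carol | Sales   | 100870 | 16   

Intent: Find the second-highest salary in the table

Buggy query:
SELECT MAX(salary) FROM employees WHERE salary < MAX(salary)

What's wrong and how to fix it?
Bug: The inner MAX is an aggregate inside WHERE, which is not allowed

Fix: Put the inner MAX in a scalar subquery

Corrected query:
SELECT MAX(salary) FROM employees WHERE salary < (SELECT MAX(salary) FROM employees)

Result:
MAX(salary)
-----------
136524     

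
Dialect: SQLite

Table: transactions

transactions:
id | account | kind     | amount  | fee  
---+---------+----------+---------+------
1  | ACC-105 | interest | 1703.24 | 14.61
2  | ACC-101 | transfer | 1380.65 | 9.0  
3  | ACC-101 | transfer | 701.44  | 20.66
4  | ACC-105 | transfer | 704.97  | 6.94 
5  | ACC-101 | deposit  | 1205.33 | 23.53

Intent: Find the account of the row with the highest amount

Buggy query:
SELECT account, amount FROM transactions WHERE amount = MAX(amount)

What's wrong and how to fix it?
Bug: WHERE is evaluated per row; an aggregate over the whole table isn't defined there

Fix: Wrap MAX in a scalar subquery so WHERE compares against a single value

Corrected query:
SELECT account, amount FROM transactions WHERE amount = (SELECT MAX(amount) FROM transactions)

Result:
account | amount 
--------+--------
ACC-105 | 1703.24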